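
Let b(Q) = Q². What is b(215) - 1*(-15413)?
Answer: 61638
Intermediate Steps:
b(215) - 1*(-15413) = 215² - 1*(-15413) = 46225 + 15413 = 61638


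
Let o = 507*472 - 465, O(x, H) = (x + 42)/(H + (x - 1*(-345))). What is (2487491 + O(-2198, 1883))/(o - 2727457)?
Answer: -37311287/37329270 ≈ -0.99952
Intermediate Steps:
O(x, H) = (42 + x)/(345 + H + x) (O(x, H) = (42 + x)/(H + (x + 345)) = (42 + x)/(H + (345 + x)) = (42 + x)/(345 + H + x))
o = 238839 (o = 239304 - 465 = 238839)
(2487491 + O(-2198, 1883))/(o - 2727457) = (2487491 + (42 - 2198)/(345 + 1883 - 2198))/(238839 - 2727457) = (2487491 - 2156/30)/(-2488618) = (2487491 + (1/30)*(-2156))*(-1/2488618) = (2487491 - 1078/15)*(-1/2488618) = (37311287/15)*(-1/2488618) = -37311287/37329270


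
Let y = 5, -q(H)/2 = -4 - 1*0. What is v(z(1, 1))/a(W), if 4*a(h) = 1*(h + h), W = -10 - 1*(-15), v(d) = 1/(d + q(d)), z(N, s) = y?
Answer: 2/65 ≈ 0.030769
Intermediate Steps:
q(H) = 8 (q(H) = -2*(-4 - 1*0) = -2*(-4 + 0) = -2*(-4) = 8)
z(N, s) = 5
v(d) = 1/(8 + d) (v(d) = 1/(d + 8) = 1/(8 + d))
W = 5 (W = -10 + 15 = 5)
a(h) = h/2 (a(h) = (1*(h + h))/4 = (1*(2*h))/4 = (2*h)/4 = h/2)
v(z(1, 1))/a(W) = 1/((8 + 5)*(((½)*5))) = 1/(13*(5/2)) = (1/13)*(⅖) = 2/65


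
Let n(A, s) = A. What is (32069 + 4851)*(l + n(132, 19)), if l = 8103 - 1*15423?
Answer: -265380960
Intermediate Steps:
l = -7320 (l = 8103 - 15423 = -7320)
(32069 + 4851)*(l + n(132, 19)) = (32069 + 4851)*(-7320 + 132) = 36920*(-7188) = -265380960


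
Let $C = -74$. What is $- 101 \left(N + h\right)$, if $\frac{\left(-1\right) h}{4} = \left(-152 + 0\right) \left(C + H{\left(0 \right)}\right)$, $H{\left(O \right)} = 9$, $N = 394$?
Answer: $3951726$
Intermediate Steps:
$h = -39520$ ($h = - 4 \left(-152 + 0\right) \left(-74 + 9\right) = - 4 \left(\left(-152\right) \left(-65\right)\right) = \left(-4\right) 9880 = -39520$)
$- 101 \left(N + h\right) = - 101 \left(394 - 39520\right) = \left(-101\right) \left(-39126\right) = 3951726$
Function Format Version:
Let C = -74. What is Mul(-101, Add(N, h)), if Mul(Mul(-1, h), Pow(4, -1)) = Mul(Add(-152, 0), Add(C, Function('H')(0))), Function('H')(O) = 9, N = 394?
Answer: 3951726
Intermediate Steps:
h = -39520 (h = Mul(-4, Mul(Add(-152, 0), Add(-74, 9))) = Mul(-4, Mul(-152, -65)) = Mul(-4, 9880) = -39520)
Mul(-101, Add(N, h)) = Mul(-101, Add(394, -39520)) = Mul(-101, -39126) = 3951726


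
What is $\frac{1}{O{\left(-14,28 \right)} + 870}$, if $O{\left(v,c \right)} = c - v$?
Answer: $\frac{1}{912} \approx 0.0010965$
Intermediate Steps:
$\frac{1}{O{\left(-14,28 \right)} + 870} = \frac{1}{\left(28 - -14\right) + 870} = \frac{1}{\left(28 + 14\right) + 870} = \frac{1}{42 + 870} = \frac{1}{912}$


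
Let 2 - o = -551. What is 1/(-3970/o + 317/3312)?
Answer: -1831536/12973339 ≈ -0.14118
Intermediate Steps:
o = 553 (o = 2 - 1*(-551) = 2 + 551 = 553)
1/(-3970/o + 317/3312) = 1/(-3970/553 + 317/3312) = 1/(-12973339/1831536) = -1831536/12973339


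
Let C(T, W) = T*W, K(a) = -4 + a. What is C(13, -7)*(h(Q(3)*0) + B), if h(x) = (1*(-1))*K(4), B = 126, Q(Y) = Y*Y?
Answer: -11466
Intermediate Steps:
Q(Y) = Y**2
h(x) = 0 (h(x) = (1*(-1))*(-4 + 4) = -1*0 = 0)
C(13, -7)*(h(Q(3)*0) + B) = (13*(-7))*(0 + 126) = -91*126 = -11466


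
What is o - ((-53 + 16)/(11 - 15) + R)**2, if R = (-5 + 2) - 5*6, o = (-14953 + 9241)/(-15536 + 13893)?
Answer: -14736683/26288 ≈ -560.59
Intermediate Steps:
o = 5712/1643 (o = -5712/(-1643) = -5712*(-1/1643) = 5712/1643 ≈ 3.4766)
R = -33 (R = -3 - 30 = -33)
o - ((-53 + 16)/(11 - 15) + R)**2 = 5712/1643 - ((-53 + 16)/(11 - 15) - 33)**2 = 5712/1643 - (-37/(-4) - 33)**2 = 5712/1643 - (-37*(-1/4) - 33)**2 = 5712/1643 - (37/4 - 33)**2 = 5712/1643 - (-95/4)**2 = 5712/1643 - 1*9025/16 = 5712/1643 - 9025/16 = -14736683/26288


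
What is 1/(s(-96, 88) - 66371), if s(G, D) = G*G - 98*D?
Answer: -1/65779 ≈ -1.5202e-5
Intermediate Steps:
s(G, D) = G**2 - 98*D
1/(s(-96, 88) - 66371) = 1/(((-96)**2 - 98*88) - 66371) = 1/((9216 - 8624) - 66371) = 1/(592 - 66371) = 1/(-65779) = -1/65779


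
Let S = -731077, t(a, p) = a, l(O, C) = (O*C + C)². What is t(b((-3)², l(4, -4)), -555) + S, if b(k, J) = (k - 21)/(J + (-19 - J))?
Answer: -13890451/19 ≈ -7.3108e+5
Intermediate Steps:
l(O, C) = (C + C*O)² (l(O, C) = (C*O + C)² = (C + C*O)²)
b(k, J) = 21/19 - k/19 (b(k, J) = (-21 + k)/(-19) = (-21 + k)*(-1/19) = 21/19 - k/19)
t(b((-3)², l(4, -4)), -555) + S = (21/19 - 1/19*(-3)²) - 731077 = (21/19 - 1/19*9) - 731077 = (21/19 - 9/19) - 731077 = 12/19 - 731077 = -13890451/19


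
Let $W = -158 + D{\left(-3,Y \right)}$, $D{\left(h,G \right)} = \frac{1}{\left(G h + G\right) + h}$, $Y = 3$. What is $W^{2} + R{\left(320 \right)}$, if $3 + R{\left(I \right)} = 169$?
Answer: $\frac{2038375}{81} \approx 25165.0$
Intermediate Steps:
$R{\left(I \right)} = 166$ ($R{\left(I \right)} = -3 + 169 = 166$)
$D{\left(h,G \right)} = \frac{1}{G + h + G h}$ ($D{\left(h,G \right)} = \frac{1}{\left(G + G h\right) + h} = \frac{1}{G + h + G h}$)
$W = - \frac{1423}{9}$ ($W = -158 + \frac{1}{3 - 3 + 3 \left(-3\right)} = -158 + \frac{1}{3 - 3 - 9} = -158 + \frac{1}{-9} = -158 - \frac{1}{9} = - \frac{1423}{9} \approx -158.11$)
$W^{2} + R{\left(320 \right)} = \left(- \frac{1423}{9}\right)^{2} + 166 = \frac{2024929}{81} + 166 = \frac{2038375}{81}$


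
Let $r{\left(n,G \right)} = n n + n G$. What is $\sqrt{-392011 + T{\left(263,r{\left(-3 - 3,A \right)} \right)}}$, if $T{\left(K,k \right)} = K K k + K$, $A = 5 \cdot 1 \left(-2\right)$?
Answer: $2 \sqrt{1562119} \approx 2499.7$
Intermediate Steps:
$A = -10$ ($A = 5 \left(-2\right) = -10$)
$r{\left(n,G \right)} = n^{2} + G n$
$T{\left(K,k \right)} = K + k K^{2}$ ($T{\left(K,k \right)} = K^{2} k + K = k K^{2} + K = K + k K^{2}$)
$\sqrt{-392011 + T{\left(263,r{\left(-3 - 3,A \right)} \right)}} = \sqrt{-392011 + 263 \left(1 + 263 \left(-3 - 3\right) \left(-10 - 6\right)\right)} = \sqrt{-392011 + 263 \left(1 + 263 \left(- 6 \left(-10 - 6\right)\right)\right)} = \sqrt{-392011 + 263 \left(1 + 263 \left(\left(-6\right) \left(-16\right)\right)\right)} = \sqrt{-392011 + 263 \left(1 + 263 \cdot 96\right)} = \sqrt{-392011 + 263 \left(1 + 25248\right)} = \sqrt{-392011 + 263 \cdot 25249} = \sqrt{-392011 + 6640487} = \sqrt{6248476} = 2 \sqrt{1562119}$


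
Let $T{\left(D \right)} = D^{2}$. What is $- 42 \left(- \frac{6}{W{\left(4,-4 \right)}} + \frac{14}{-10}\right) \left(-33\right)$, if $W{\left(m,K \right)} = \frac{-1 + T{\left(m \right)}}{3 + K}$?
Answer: $-1386$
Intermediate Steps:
$W{\left(m,K \right)} = \frac{-1 + m^{2}}{3 + K}$
$- 42 \left(- \frac{6}{W{\left(4,-4 \right)}} + \frac{14}{-10}\right) \left(-33\right) = - 42 \left(- \frac{6}{\frac{1}{3 - 4} \left(-1 + 4^{2}\right)} + \frac{14}{-10}\right) \left(-33\right) = - 42 \left(- \frac{6}{\frac{1}{-1} \left(-1 + 16\right)} + 14 \left(- \frac{1}{10}\right)\right) \left(-33\right) = - 42 \left(- \frac{6}{\left(-1\right) 15} - \frac{7}{5}\right) \left(-33\right) = - 42 \left(- \frac{6}{-15} - \frac{7}{5}\right) \left(-33\right) = - 42 \left(\left(-6\right) \left(- \frac{1}{15}\right) - \frac{7}{5}\right) \left(-33\right) = - 42 \left(\frac{2}{5} - \frac{7}{5}\right) \left(-33\right) = \left(-42\right) \left(-1\right) \left(-33\right) = 42 \left(-33\right) = -1386$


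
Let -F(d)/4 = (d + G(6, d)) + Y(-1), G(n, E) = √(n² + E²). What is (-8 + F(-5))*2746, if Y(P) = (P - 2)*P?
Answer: -10984*√61 ≈ -85788.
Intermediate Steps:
Y(P) = P*(-2 + P) (Y(P) = (-2 + P)*P = P*(-2 + P))
G(n, E) = √(E² + n²)
F(d) = -12 - 4*d - 4*√(36 + d²) (F(d) = -4*((d + √(d² + 6²)) - (-2 - 1)) = -4*((d + √(d² + 36)) - 1*(-3)) = -4*((d + √(36 + d²)) + 3) = -4*(3 + d + √(36 + d²)) = -12 - 4*d - 4*√(36 + d²))
(-8 + F(-5))*2746 = (-8 + (-12 - 4*(-5) - 4*√(36 + (-5)²)))*2746 = (-8 + (-12 + 20 - 4*√(36 + 25)))*2746 = (-8 + (-12 + 20 - 4*√61))*2746 = (-8 + (8 - 4*√61))*2746 = -4*√61*2746 = -10984*√61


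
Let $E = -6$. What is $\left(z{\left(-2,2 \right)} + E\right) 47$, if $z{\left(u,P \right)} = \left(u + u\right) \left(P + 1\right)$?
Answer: $-846$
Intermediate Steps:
$z{\left(u,P \right)} = 2 u \left(1 + P\right)$
$\left(z{\left(-2,2 \right)} + E\right) 47 = \left(2 \left(-2\right) \left(1 + 2\right) - 6\right) 47 = \left(2 \left(-2\right) 3 - 6\right) 47 = \left(-12 - 6\right) 47 = \left(-18\right) 47 = -846$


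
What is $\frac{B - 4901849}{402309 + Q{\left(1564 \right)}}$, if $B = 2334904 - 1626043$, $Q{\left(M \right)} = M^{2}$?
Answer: $- \frac{4192988}{2848405} \approx -1.472$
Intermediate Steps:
$B = 708861$
$\frac{B - 4901849}{402309 + Q{\left(1564 \right)}} = \frac{708861 - 4901849}{402309 + 1564^{2}} = - \frac{4192988}{402309 + 2446096} = - \frac{4192988}{2848405}$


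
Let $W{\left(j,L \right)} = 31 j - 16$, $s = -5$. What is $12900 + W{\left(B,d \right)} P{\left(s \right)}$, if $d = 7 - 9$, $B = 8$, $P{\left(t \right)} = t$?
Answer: $11740$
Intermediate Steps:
$d = -2$ ($d = 7 - 9 = -2$)
$W{\left(j,L \right)} = -16 + 31 j$
$12900 + W{\left(B,d \right)} P{\left(s \right)} = 12900 + \left(-16 + 31 \cdot 8\right) \left(-5\right) = 12900 + \left(-16 + 248\right) \left(-5\right) = 12900 + 232 \left(-5\right) = 12900 - 1160 = 11740$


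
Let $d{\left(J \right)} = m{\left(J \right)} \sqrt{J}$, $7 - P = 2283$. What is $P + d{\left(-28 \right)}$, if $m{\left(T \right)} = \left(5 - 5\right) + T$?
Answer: $-2276 - 56 i \sqrt{7} \approx -2276.0 - 148.16 i$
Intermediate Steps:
$P = -2276$ ($P = 7 - 2283 = -2276$)
$m{\left(T \right)} = T$ ($m{\left(T \right)} = 0 + T = T$)
$d{\left(J \right)} = J^{\frac{3}{2}}$ ($d{\left(J \right)} = J \sqrt{J} = J^{\frac{3}{2}}$)
$P + d{\left(-28 \right)} = -2276 + \left(-28\right)^{\frac{3}{2}} = -2276 - 56 i \sqrt{7}$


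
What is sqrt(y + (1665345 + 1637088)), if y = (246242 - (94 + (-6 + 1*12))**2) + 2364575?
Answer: 5*sqrt(236130) ≈ 2429.7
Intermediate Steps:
y = 2600817 (y = (246242 - (94 + (-6 + 12))**2) + 2364575 = (246242 - (94 + 6)**2) + 2364575 = (246242 - 1*100**2) + 2364575 = (246242 - 1*10000) + 2364575 = (246242 - 10000) + 2364575 = 236242 + 2364575 = 2600817)
sqrt(y + (1665345 + 1637088)) = sqrt(2600817 + (1665345 + 1637088)) = sqrt(2600817 + 3302433) = sqrt(5903250) = 5*sqrt(236130)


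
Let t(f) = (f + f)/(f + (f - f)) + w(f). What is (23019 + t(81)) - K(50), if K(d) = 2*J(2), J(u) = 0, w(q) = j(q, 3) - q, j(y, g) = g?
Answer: 22943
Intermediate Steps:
w(q) = 3 - q
t(f) = 5 - f (t(f) = (f + f)/(f + (f - f)) + (3 - f) = (2*f)/(f + 0) + (3 - f) = (2*f)/f + (3 - f) = 2 + (3 - f) = 5 - f)
K(d) = 0 (K(d) = 2*0 = 0)
(23019 + t(81)) - K(50) = (23019 + (5 - 1*81)) - 1*0 = (23019 + (5 - 81)) + 0 = (23019 - 76) + 0 = 22943 + 0 = 22943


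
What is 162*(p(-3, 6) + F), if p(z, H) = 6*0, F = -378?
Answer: -61236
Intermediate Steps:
p(z, H) = 0
162*(p(-3, 6) + F) = 162*(0 - 378) = 162*(-378) = -61236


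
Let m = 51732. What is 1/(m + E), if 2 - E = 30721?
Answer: 1/21013 ≈ 4.7590e-5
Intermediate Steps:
E = -30719 (E = 2 - 1*30721 = 2 - 30721 = -30719)
1/(m + E) = 1/(51732 - 30719) = 1/21013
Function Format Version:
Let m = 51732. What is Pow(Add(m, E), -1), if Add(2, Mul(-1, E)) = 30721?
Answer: Rational(1, 21013) ≈ 4.7590e-5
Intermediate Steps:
E = -30719 (E = Add(2, Mul(-1, 30721)) = Add(2, -30721) = -30719)
Pow(Add(m, E), -1) = Pow(Add(51732, -30719), -1) = Pow(21013, -1) = Rational(1, 21013)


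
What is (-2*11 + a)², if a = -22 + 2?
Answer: 1764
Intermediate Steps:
a = -20
(-2*11 + a)² = (-2*11 - 20)² = (-22 - 20)² = (-42)² = 1764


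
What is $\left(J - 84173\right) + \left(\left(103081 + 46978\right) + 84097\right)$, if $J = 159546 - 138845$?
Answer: $170684$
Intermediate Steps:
$J = 20701$ ($J = 159546 - 138845 = 20701$)
$\left(J - 84173\right) + \left(\left(103081 + 46978\right) + 84097\right) = \left(20701 - 84173\right) + \left(\left(103081 + 46978\right) + 84097\right) = -63472 + \left(150059 + 84097\right) = -63472 + 234156 = 170684$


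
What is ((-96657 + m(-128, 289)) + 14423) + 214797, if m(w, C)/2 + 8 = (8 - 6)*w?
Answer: 132035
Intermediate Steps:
m(w, C) = -16 + 4*w (m(w, C) = -16 + 2*((8 - 6)*w) = -16 + 2*(2*w) = -16 + 4*w)
((-96657 + m(-128, 289)) + 14423) + 214797 = ((-96657 + (-16 + 4*(-128))) + 14423) + 214797 = ((-96657 + (-16 - 512)) + 14423) + 214797 = ((-96657 - 528) + 14423) + 214797 = (-97185 + 14423) + 214797 = -82762 + 214797 = 132035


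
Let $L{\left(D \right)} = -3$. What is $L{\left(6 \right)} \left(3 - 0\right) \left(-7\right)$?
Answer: $63$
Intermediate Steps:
$L{\left(6 \right)} \left(3 - 0\right) \left(-7\right) = - 3 \left(3 - 0\right) \left(-7\right) = - 3 \left(3 + 0\right) \left(-7\right) = \left(-3\right) 3 \left(-7\right) = \left(-9\right) \left(-7\right) = 63$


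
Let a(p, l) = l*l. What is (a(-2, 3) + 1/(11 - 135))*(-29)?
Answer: -32335/124 ≈ -260.77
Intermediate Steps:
a(p, l) = l²
(a(-2, 3) + 1/(11 - 135))*(-29) = (3² + 1/(11 - 135))*(-29) = (9 + 1/(-124))*(-29) = (9 - 1/124)*(-29) = (1115/124)*(-29) = -32335/124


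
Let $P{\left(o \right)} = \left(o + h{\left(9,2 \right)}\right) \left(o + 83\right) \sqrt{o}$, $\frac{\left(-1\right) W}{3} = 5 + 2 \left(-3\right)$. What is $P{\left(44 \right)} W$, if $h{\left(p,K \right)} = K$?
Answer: $35052 \sqrt{11} \approx 1.1625 \cdot 10^{5}$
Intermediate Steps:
$W = 3$ ($W = - 3 \left(5 + 2 \left(-3\right)\right) = - 3 \left(5 - 6\right) = \left(-3\right) \left(-1\right) = 3$)
$P{\left(o \right)} = \sqrt{o} \left(2 + o\right) \left(83 + o\right)$ ($P{\left(o \right)} = \left(o + 2\right) \left(o + 83\right) \sqrt{o} = \left(2 + o\right) \left(83 + o\right) \sqrt{o} = \sqrt{o} \left(2 + o\right) \left(83 + o\right)$)
$P{\left(44 \right)} W = \sqrt{44} \left(166 + 44^{2} + 85 \cdot 44\right) 3 = 2 \sqrt{11} \left(166 + 1936 + 3740\right) 3 = 2 \sqrt{11} \cdot 5842 \cdot 3 = 11684 \sqrt{11} \cdot 3 = 35052 \sqrt{11}$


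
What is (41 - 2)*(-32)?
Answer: -1248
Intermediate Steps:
(41 - 2)*(-32) = 39*(-32) = -1248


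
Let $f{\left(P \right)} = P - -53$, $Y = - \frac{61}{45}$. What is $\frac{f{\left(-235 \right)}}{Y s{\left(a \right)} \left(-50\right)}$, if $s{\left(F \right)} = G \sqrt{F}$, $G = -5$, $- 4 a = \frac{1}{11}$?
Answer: $- \frac{1638 i \sqrt{11}}{1525} \approx - 3.5624 i$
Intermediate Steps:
$a = - \frac{1}{44}$ ($a = - \frac{1}{4 \cdot 11} = \left(- \frac{1}{4}\right) \frac{1}{11} = - \frac{1}{44} \approx -0.022727$)
$Y = - \frac{61}{45}$ ($Y = \left(-61\right) \frac{1}{45} = - \frac{61}{45} \approx -1.3556$)
$s{\left(F \right)} = - 5 \sqrt{F}$
$f{\left(P \right)} = 53 + P$ ($f{\left(P \right)} = P + 53 = 53 + P$)
$\frac{f{\left(-235 \right)}}{Y s{\left(a \right)} \left(-50\right)} = \frac{53 - 235}{- \frac{61 \left(- 5 \sqrt{- \frac{1}{44}}\right)}{45} \left(-50\right)} = - \frac{182}{- \frac{61 \left(- 5 \frac{i \sqrt{11}}{22}\right)}{45} \left(-50\right)} = - \frac{182}{- \frac{61 \left(- \frac{5 i \sqrt{11}}{22}\right)}{45} \left(-50\right)} = - \frac{182}{\frac{61 i \sqrt{11}}{198} \left(-50\right)} = - \frac{182}{\left(- \frac{1525}{99}\right) i \sqrt{11}} = - 182 \frac{9 i \sqrt{11}}{1525} = - \frac{1638 i \sqrt{11}}{1525}$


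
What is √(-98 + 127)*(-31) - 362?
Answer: -362 - 31*√29 ≈ -528.94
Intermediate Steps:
√(-98 + 127)*(-31) - 362 = √29*(-31) - 362 = -31*√29 - 362 = -362 - 31*√29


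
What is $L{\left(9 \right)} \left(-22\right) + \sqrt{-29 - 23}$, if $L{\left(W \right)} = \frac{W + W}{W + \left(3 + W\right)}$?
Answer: $- \frac{132}{7} + 2 i \sqrt{13} \approx -18.857 + 7.2111 i$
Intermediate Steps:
$L{\left(W \right)} = \frac{2 W}{3 + 2 W}$
$L{\left(9 \right)} \left(-22\right) + \sqrt{-29 - 23} = 2 \cdot 9 \frac{1}{3 + 2 \cdot 9} \left(-22\right) + \sqrt{-29 - 23} = 2 \cdot 9 \frac{1}{3 + 18} \left(-22\right) + \sqrt{-52} = 2 \cdot 9 \cdot \frac{1}{21} \left(-22\right) + 2 i \sqrt{13} = \frac{6}{7} \left(-22\right) + 2 i \sqrt{13} = - \frac{132}{7} + 2 i \sqrt{13}$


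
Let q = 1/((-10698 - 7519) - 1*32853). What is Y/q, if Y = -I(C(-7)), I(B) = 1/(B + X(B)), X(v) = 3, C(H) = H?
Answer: -25535/2 ≈ -12768.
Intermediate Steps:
I(B) = 1/(3 + B) (I(B) = 1/(B + 3) = 1/(3 + B))
q = -1/51070 (q = 1/(-18217 - 32853) = 1/(-51070) = -1/51070 ≈ -1.9581e-5)
Y = ¼ (Y = -1/(3 - 7) = -1/(-4) = -1*(-¼) = ¼ ≈ 0.25000)
Y/q = 1/(4*(-1/51070)) = (¼)*(-51070) = -25535/2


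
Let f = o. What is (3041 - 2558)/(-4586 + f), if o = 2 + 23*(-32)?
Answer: -69/760 ≈ -0.090789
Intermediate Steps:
o = -734 (o = 2 - 736 = -734)
f = -734
(3041 - 2558)/(-4586 + f) = (3041 - 2558)/(-4586 - 734) = 483/(-5320) = 483*(-1/5320) = -69/760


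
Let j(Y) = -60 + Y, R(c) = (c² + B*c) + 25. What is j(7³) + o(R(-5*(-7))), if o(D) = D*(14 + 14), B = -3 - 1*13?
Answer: 19603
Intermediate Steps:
B = -16 (B = -3 - 13 = -16)
R(c) = 25 + c² - 16*c (R(c) = (c² - 16*c) + 25 = 25 + c² - 16*c)
o(D) = 28*D (o(D) = D*28 = 28*D)
j(7³) + o(R(-5*(-7))) = (-60 + 7³) + 28*(25 + (-5*(-7))² - (-80)*(-7)) = (-60 + 343) + 28*(25 + 35² - 16*35) = 283 + 28*(25 + 1225 - 560) = 283 + 28*690 = 283 + 19320 = 19603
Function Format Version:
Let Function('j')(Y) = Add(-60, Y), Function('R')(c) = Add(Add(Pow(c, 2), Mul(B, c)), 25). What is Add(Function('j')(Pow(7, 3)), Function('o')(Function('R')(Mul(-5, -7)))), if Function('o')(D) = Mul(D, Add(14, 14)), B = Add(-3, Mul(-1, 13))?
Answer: 19603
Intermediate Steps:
B = -16 (B = Add(-3, -13) = -16)
Function('R')(c) = Add(25, Pow(c, 2), Mul(-16, c)) (Function('R')(c) = Add(Add(Pow(c, 2), Mul(-16, c)), 25) = Add(25, Pow(c, 2), Mul(-16, c)))
Function('o')(D) = Mul(28, D) (Function('o')(D) = Mul(D, 28) = Mul(28, D))
Add(Function('j')(Pow(7, 3)), Function('o')(Function('R')(Mul(-5, -7)))) = Add(Add(-60, Pow(7, 3)), Mul(28, Add(25, Pow(Mul(-5, -7), 2), Mul(-16, Mul(-5, -7))))) = Add(Add(-60, 343), Mul(28, Add(25, Pow(35, 2), Mul(-16, 35)))) = Add(283, Mul(28, Add(25, 1225, -560))) = Add(283, Mul(28, 690)) = Add(283, 19320) = 19603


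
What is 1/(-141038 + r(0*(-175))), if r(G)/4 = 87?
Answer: -1/140690 ≈ -7.1078e-6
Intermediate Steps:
r(G) = 348 (r(G) = 4*87 = 348)
1/(-141038 + r(0*(-175))) = 1/(-141038 + 348) = 1/(-140690) = -1/140690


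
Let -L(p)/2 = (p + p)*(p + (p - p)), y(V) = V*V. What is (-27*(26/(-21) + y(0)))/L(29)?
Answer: -117/11774 ≈ -0.0099372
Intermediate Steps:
y(V) = V²
L(p) = -4*p² (L(p) = -2*(p + p)*(p + (p - p)) = -2*2*p*(p + 0) = -2*2*p*p = -4*p²)
(-27*(26/(-21) + y(0)))/L(29) = (-27*(26/(-21) + 0²))/((-4*29²)) = (-27*(26*(-1/21) + 0))/((-4*841)) = -27*(-26/21 + 0)/(-3364) = -27*(-26/21)*(-1/3364) = (234/7)*(-1/3364) = -117/11774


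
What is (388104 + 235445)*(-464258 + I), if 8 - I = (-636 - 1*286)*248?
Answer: -146904403106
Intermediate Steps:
I = 228664 (I = 8 - (-636 - 1*286)*248 = 8 - (-636 - 286)*248 = 8 - (-922)*248 = 8 - 1*(-228656) = 8 + 228656 = 228664)
(388104 + 235445)*(-464258 + I) = (388104 + 235445)*(-464258 + 228664) = 623549*(-235594) = -146904403106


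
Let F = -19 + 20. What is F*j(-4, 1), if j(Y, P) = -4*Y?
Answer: 16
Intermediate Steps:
F = 1
F*j(-4, 1) = 1*(-4*(-4)) = 1*16 = 16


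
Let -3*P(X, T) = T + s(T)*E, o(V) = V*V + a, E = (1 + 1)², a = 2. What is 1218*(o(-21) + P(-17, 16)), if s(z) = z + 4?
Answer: 500598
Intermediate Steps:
s(z) = 4 + z
E = 4 (E = 2² = 4)
o(V) = 2 + V² (o(V) = V*V + 2 = V² + 2 = 2 + V²)
P(X, T) = -16/3 - 5*T/3 (P(X, T) = -(T + (4 + T)*4)/3 = -(T + (16 + 4*T))/3 = -(16 + 5*T)/3 = -16/3 - 5*T/3)
1218*(o(-21) + P(-17, 16)) = 1218*((2 + (-21)²) + (-16/3 - 5/3*16)) = 1218*((2 + 441) + (-16/3 - 80/3)) = 1218*(443 - 32) = 1218*411 = 500598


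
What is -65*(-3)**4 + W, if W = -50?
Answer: -5315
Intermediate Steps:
-65*(-3)**4 + W = -65*(-3)**4 - 50 = -65*81 - 50 = -5265 - 50 = -5315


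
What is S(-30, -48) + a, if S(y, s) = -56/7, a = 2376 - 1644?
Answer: 724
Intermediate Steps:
a = 732
S(y, s) = -8 (S(y, s) = -56*1/7 = -8)
S(-30, -48) + a = -8 + 732 = 724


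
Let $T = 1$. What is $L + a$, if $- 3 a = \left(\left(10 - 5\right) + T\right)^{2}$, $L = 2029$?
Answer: $2017$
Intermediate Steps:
$a = -12$ ($a = - \frac{\left(\left(10 - 5\right) + 1\right)^{2}}{3} = - \frac{\left(5 + 1\right)^{2}}{3} = - \frac{6^{2}}{3} = \left(- \frac{1}{3}\right) 36 = -12$)
$L + a = 2029 - 12 = 2017$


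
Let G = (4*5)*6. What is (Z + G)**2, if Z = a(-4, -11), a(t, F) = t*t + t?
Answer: 17424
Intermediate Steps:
G = 120 (G = 20*6 = 120)
a(t, F) = t + t**2 (a(t, F) = t**2 + t = t + t**2)
Z = 12 (Z = -4*(1 - 4) = -4*(-3) = 12)
(Z + G)**2 = (12 + 120)**2 = 132**2 = 17424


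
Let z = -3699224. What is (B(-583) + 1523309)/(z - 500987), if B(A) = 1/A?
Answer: -888089146/2448723013 ≈ -0.36267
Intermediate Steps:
(B(-583) + 1523309)/(z - 500987) = (1/(-583) + 1523309)/(-3699224 - 500987) = (-1/583 + 1523309)/(-4200211) = (888089146/583)*(-1/4200211) = -888089146/2448723013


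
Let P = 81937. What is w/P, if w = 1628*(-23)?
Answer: -37444/81937 ≈ -0.45699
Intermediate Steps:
w = -37444
w/P = -37444/81937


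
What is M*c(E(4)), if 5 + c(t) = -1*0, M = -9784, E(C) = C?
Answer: 48920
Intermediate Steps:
c(t) = -5 (c(t) = -5 - 1*0 = -5 + 0 = -5)
M*c(E(4)) = -9784*(-5) = 48920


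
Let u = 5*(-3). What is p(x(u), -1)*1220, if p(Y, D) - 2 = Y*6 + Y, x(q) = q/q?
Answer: 10980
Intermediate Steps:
u = -15
x(q) = 1
p(Y, D) = 2 + 7*Y (p(Y, D) = 2 + (Y*6 + Y) = 2 + (6*Y + Y) = 2 + 7*Y)
p(x(u), -1)*1220 = (2 + 7*1)*1220 = (2 + 7)*1220 = 9*1220 = 10980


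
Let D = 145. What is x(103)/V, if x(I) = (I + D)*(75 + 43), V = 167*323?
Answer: 29264/53941 ≈ 0.54252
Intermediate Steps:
V = 53941
x(I) = 17110 + 118*I (x(I) = (I + 145)*(75 + 43) = (145 + I)*118 = 17110 + 118*I)
x(103)/V = (17110 + 118*103)/53941 = (17110 + 12154)*(1/53941) = 29264*(1/53941) = 29264/53941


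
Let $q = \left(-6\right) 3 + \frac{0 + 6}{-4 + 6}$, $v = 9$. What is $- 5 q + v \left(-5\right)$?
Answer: $30$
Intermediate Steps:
$q = -15$ ($q = -18 + \frac{6}{2} = -18 + 6 \cdot \frac{1}{2} = -18 + 3 = -15$)
$- 5 q + v \left(-5\right) = \left(-5\right) \left(-15\right) + 9 \left(-5\right) = 75 - 45 = 30$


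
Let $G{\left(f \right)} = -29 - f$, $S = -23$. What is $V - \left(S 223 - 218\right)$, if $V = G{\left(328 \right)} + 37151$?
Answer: $42141$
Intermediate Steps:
$V = 36794$ ($V = \left(-29 - 328\right) + 37151 = -357 + 37151 = 36794$)
$V - \left(S 223 - 218\right) = 36794 - \left(\left(-23\right) 223 - 218\right) = 36794 - \left(-5129 - 218\right) = 36794 - -5347 = 36794 + 5347 = 42141$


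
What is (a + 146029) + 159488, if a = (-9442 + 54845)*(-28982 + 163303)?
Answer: 6098881880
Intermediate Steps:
a = 6098576363 (a = 45403*134321 = 6098576363)
(a + 146029) + 159488 = (6098576363 + 146029) + 159488 = 6098722392 + 159488 = 6098881880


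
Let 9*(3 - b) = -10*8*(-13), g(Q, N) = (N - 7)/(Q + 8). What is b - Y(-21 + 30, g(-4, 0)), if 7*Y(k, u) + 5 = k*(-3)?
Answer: -6803/63 ≈ -107.98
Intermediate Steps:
g(Q, N) = (-7 + N)/(8 + Q)
Y(k, u) = -5/7 - 3*k/7 (Y(k, u) = -5/7 + (k*(-3))/7 = -5/7 + (-3*k)/7 = -5/7 - 3*k/7)
b = -1013/9 (b = 3 - (-10*8)*(-13)/9 = 3 - (-80)*(-13)/9 = 3 - ⅑*1040 = 3 - 1040/9 = -1013/9 ≈ -112.56)
b - Y(-21 + 30, g(-4, 0)) = -1013/9 - (-5/7 - 3*(-21 + 30)/7) = -1013/9 - (-5/7 - 3/7*9) = -1013/9 - (-5/7 - 27/7) = -1013/9 - 1*(-32/7) = -1013/9 + 32/7 = -6803/63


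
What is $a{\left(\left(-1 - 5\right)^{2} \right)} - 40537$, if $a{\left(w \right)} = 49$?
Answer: $-40488$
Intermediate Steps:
$a{\left(\left(-1 - 5\right)^{2} \right)} - 40537 = 49 - 40537 = -40488$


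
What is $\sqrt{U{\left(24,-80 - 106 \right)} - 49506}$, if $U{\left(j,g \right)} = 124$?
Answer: $i \sqrt{49382} \approx 222.22 i$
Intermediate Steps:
$\sqrt{U{\left(24,-80 - 106 \right)} - 49506} = \sqrt{124 - 49506} = \sqrt{-49382} = i \sqrt{49382}$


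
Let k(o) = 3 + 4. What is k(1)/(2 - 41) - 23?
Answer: -904/39 ≈ -23.179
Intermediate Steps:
k(o) = 7
k(1)/(2 - 41) - 23 = 7/(2 - 41) - 23 = 7/(-39) - 23 = 7*(-1/39) - 23 = -7/39 - 23 = -904/39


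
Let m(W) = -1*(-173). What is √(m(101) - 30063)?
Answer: 7*I*√610 ≈ 172.89*I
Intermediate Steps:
m(W) = 173
√(m(101) - 30063) = √(173 - 30063) = √(-29890) = 7*I*√610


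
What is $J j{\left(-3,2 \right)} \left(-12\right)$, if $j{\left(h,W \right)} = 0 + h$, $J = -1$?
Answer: $-36$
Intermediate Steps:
$j{\left(h,W \right)} = h$
$J j{\left(-3,2 \right)} \left(-12\right) = \left(-1\right) \left(-3\right) \left(-12\right) = 3 \left(-12\right) = -36$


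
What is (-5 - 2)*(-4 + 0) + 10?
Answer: 38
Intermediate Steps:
(-5 - 2)*(-4 + 0) + 10 = -7*(-4) + 10 = 28 + 10 = 38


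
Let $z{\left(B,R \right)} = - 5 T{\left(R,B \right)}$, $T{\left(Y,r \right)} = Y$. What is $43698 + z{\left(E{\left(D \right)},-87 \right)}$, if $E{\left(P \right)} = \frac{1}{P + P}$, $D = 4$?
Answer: $44133$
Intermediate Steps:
$E{\left(P \right)} = \frac{1}{2 P}$
$z{\left(B,R \right)} = - 5 R$
$43698 + z{\left(E{\left(D \right)},-87 \right)} = 43698 - -435 = 43698 + 435 = 44133$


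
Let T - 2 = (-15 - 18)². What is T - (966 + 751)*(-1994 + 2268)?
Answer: -469367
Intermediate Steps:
T = 1091 (T = 2 + (-15 - 18)² = 2 + (-33)² = 2 + 1089 = 1091)
T - (966 + 751)*(-1994 + 2268) = 1091 - (966 + 751)*(-1994 + 2268) = 1091 - 1717*274 = 1091 - 1*470458 = 1091 - 470458 = -469367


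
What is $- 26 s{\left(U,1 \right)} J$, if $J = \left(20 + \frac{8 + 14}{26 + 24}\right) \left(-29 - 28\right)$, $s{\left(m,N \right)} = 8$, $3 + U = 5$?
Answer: $\frac{6058416}{25} \approx 2.4234 \cdot 10^{5}$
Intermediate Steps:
$U = 2$ ($U = -3 + 5 = 2$)
$J = - \frac{29127}{25}$ ($J = \left(20 + \frac{22}{50}\right) \left(-57\right) = \left(20 + 22 \cdot \frac{1}{50}\right) \left(-57\right) = \left(20 + \frac{11}{25}\right) \left(-57\right) = \frac{511}{25} \left(-57\right) = - \frac{29127}{25} \approx -1165.1$)
$- 26 s{\left(U,1 \right)} J = \left(-26\right) 8 \left(- \frac{29127}{25}\right) = \left(-208\right) \left(- \frac{29127}{25}\right) = \frac{6058416}{25}$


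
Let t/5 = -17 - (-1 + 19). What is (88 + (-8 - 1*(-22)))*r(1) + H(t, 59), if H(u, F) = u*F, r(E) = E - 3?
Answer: -10529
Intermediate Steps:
r(E) = -3 + E
t = -175 (t = 5*(-17 - (-1 + 19)) = 5*(-17 - 1*18) = 5*(-17 - 18) = 5*(-35) = -175)
H(u, F) = F*u
(88 + (-8 - 1*(-22)))*r(1) + H(t, 59) = (88 + (-8 - 1*(-22)))*(-3 + 1) + 59*(-175) = (88 + (-8 + 22))*(-2) - 10325 = (88 + 14)*(-2) - 10325 = 102*(-2) - 10325 = -204 - 10325 = -10529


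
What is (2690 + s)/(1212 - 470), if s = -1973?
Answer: 717/742 ≈ 0.96631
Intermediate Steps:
(2690 + s)/(1212 - 470) = (2690 - 1973)/(1212 - 470) = 717/742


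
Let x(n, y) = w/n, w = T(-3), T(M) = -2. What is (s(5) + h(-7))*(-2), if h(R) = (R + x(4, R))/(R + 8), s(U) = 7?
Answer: 1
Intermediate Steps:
w = -2
x(n, y) = -2/n
h(R) = (-½ + R)/(8 + R) (h(R) = (R - 2/4)/(R + 8) = (R - 2*¼)/(8 + R) = (R - ½)/(8 + R) = (-½ + R)/(8 + R))
(s(5) + h(-7))*(-2) = (7 + (-½ - 7)/(8 - 7))*(-2) = (7 - 15/2/1)*(-2) = (7 + 1*(-15/2))*(-2) = (7 - 15/2)*(-2) = -½*(-2) = 1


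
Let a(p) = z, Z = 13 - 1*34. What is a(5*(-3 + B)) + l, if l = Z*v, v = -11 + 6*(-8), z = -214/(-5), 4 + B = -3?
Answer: 6409/5 ≈ 1281.8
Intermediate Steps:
B = -7 (B = -4 - 3 = -7)
z = 214/5 (z = -214*(-⅕) = 214/5 ≈ 42.800)
Z = -21 (Z = 13 - 34 = -21)
a(p) = 214/5
v = -59 (v = -11 - 48 = -59)
l = 1239 (l = -21*(-59) = 1239)
a(5*(-3 + B)) + l = 214/5 + 1239 = 6409/5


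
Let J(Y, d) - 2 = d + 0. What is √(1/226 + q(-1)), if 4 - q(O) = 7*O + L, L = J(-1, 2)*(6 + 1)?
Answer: I*√868066/226 ≈ 4.1226*I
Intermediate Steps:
J(Y, d) = 2 + d (J(Y, d) = 2 + (d + 0) = 2 + d)
L = 28 (L = (2 + 2)*(6 + 1) = 4*7 = 28)
q(O) = -24 - 7*O (q(O) = 4 - (7*O + 28) = 4 - (28 + 7*O) = 4 + (-28 - 7*O) = -24 - 7*O)
√(1/226 + q(-1)) = √(1/226 + (-24 - 7*(-1))) = √(1/226 + (-24 + 7)) = √(1/226 - 17) = √(-3841/226) = I*√868066/226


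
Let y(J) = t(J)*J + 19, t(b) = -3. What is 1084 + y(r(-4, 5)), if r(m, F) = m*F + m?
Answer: 1175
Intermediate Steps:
r(m, F) = m + F*m (r(m, F) = F*m + m = m + F*m)
y(J) = 19 - 3*J (y(J) = -3*J + 19 = 19 - 3*J)
1084 + y(r(-4, 5)) = 1084 + (19 - (-12)*(1 + 5)) = 1084 + (19 - (-12)*6) = 1084 + (19 - 3*(-24)) = 1084 + (19 + 72) = 1084 + 91 = 1175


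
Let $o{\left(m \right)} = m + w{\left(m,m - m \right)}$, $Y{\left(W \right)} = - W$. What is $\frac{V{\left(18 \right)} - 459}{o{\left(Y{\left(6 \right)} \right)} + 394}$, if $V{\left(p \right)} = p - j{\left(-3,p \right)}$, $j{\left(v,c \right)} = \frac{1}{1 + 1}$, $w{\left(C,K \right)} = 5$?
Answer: $- \frac{883}{786} \approx -1.1234$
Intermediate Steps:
$j{\left(v,c \right)} = \frac{1}{2}$
$V{\left(p \right)} = - \frac{1}{2} + p$ ($V{\left(p \right)} = p - \frac{1}{2} = - \frac{1}{2} + p$)
$o{\left(m \right)} = 5 + m$ ($o{\left(m \right)} = m + 5 = 5 + m$)
$\frac{V{\left(18 \right)} - 459}{o{\left(Y{\left(6 \right)} \right)} + 394} = \frac{\left(- \frac{1}{2} + 18\right) - 459}{\left(5 - 6\right) + 394} = \frac{\frac{35}{2} - 459}{\left(5 - 6\right) + 394} = - \frac{883}{2 \left(-1 + 394\right)} = - \frac{883}{2 \cdot 393} = \left(- \frac{883}{2}\right) \frac{1}{393} = - \frac{883}{786}$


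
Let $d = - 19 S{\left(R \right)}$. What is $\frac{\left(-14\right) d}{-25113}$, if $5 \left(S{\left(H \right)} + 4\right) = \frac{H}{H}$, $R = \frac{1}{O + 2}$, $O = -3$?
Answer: $\frac{5054}{125565} \approx 0.04025$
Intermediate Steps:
$R = -1$ ($R = \frac{1}{-3 + 2} = \frac{1}{-1} = -1$)
$S{\left(H \right)} = - \frac{19}{5}$ ($S{\left(H \right)} = -4 + \frac{H \frac{1}{H}}{5} = -4 + \frac{1}{5} \cdot 1 = -4 + \frac{1}{5} = - \frac{19}{5}$)
$d = \frac{361}{5}$ ($d = \left(-19\right) \left(- \frac{19}{5}\right) = \frac{361}{5} \approx 72.2$)
$\frac{\left(-14\right) d}{-25113} = \frac{\left(-14\right) \frac{361}{5}}{-25113} = \left(- \frac{5054}{5}\right) \left(- \frac{1}{25113}\right) = \frac{5054}{125565}$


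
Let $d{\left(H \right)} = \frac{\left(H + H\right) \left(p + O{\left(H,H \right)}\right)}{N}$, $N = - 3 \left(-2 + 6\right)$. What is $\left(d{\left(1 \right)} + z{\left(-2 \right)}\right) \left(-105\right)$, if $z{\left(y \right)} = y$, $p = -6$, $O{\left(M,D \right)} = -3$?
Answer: $\frac{105}{2} \approx 52.5$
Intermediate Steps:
$N = -12$ ($N = \left(-3\right) 4 = -12$)
$d{\left(H \right)} = \frac{3 H}{2}$ ($d{\left(H \right)} = \frac{\left(H + H\right) \left(-6 - 3\right)}{-12} = 2 H \left(-9\right) \left(- \frac{1}{12}\right) = - 18 H \left(- \frac{1}{12}\right) = \frac{3 H}{2}$)
$\left(d{\left(1 \right)} + z{\left(-2 \right)}\right) \left(-105\right) = \left(\frac{3}{2} \cdot 1 - 2\right) \left(-105\right) = \left(\frac{3}{2} - 2\right) \left(-105\right) = \left(- \frac{1}{2}\right) \left(-105\right) = \frac{105}{2}$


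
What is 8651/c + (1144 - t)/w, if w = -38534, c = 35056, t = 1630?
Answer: 175197425/675423952 ≈ 0.25939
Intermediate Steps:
8651/c + (1144 - t)/w = 8651/35056 + (1144 - 1*1630)/(-38534) = 8651*(1/35056) + (1144 - 1630)*(-1/38534) = 8651/35056 - 486*(-1/38534) = 8651/35056 + 243/19267 = 175197425/675423952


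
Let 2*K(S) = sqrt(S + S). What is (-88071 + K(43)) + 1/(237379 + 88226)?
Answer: -28676357954/325605 + sqrt(86)/2 ≈ -88066.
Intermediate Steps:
K(S) = sqrt(2)*sqrt(S)/2 (K(S) = sqrt(S + S)/2 = sqrt(2*S)/2 = (sqrt(2)*sqrt(S))/2 = sqrt(2)*sqrt(S)/2)
(-88071 + K(43)) + 1/(237379 + 88226) = (-88071 + sqrt(2)*sqrt(43)/2) + 1/(237379 + 88226) = (-88071 + sqrt(86)/2) + 1/325605 = -28676357954/325605 + sqrt(86)/2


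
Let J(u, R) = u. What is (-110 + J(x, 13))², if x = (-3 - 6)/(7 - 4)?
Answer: 12769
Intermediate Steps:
x = -3 (x = -9/3 = -9*⅓ = -3)
(-110 + J(x, 13))² = (-110 - 3)² = (-113)² = 12769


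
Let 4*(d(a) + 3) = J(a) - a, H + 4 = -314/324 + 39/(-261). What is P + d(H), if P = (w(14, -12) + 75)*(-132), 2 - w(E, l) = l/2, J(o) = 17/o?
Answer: -4952072876075/451891224 ≈ -10959.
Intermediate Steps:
H = -24047/4698 (H = -4 + (-314/324 + 39/(-261)) = -4 + (-314*1/324 + 39*(-1/261)) = -4 + (-157/162 - 13/87) = -4 - 5255/4698 = -24047/4698 ≈ -5.1186)
d(a) = -3 - a/4 + 17/(4*a) (d(a) = -3 + (17/a - a)/4 = -3 + (-a + 17/a)/4 = -3 + (-a/4 + 17/(4*a)) = -3 - a/4 + 17/(4*a))
w(E, l) = 2 - l/2
P = -10956 (P = ((2 - ½*(-12)) + 75)*(-132) = ((2 + 6) + 75)*(-132) = (8 + 75)*(-132) = 83*(-132) = -10956)
P + d(H) = -10956 + (17 - 1*(-24047/4698)*(12 - 24047/4698))/(4*(-24047/4698)) = -10956 + (¼)*(-4698/24047)*(17 - 1*(-24047/4698)*32329/4698) = -10956 + (¼)*(-4698/24047)*(17 + 777415463/22071204) = -10956 + (¼)*(-4698/24047)*(1152625931/22071204) = -10956 - 1152625931/451891224 = -4952072876075/451891224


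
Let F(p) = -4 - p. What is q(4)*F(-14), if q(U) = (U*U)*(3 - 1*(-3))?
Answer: 960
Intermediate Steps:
q(U) = 6*U² (q(U) = U²*(3 + 3) = U²*6 = 6*U²)
q(4)*F(-14) = (6*4²)*(-4 - 1*(-14)) = (6*16)*(-4 + 14) = 96*10 = 960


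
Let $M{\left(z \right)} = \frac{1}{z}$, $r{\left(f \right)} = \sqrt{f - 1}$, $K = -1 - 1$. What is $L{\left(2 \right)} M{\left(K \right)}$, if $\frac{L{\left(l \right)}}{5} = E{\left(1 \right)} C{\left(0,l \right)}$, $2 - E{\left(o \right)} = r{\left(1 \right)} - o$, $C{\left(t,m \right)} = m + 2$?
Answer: $-30$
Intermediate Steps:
$K = -2$
$C{\left(t,m \right)} = 2 + m$
$r{\left(f \right)} = \sqrt{-1 + f}$
$E{\left(o \right)} = 2 + o$ ($E{\left(o \right)} = 2 - \left(\sqrt{-1 + 1} - o\right) = 2 - \left(\sqrt{0} - o\right) = 2 - \left(0 - o\right) = 2 - - o = 2 + o$)
$L{\left(l \right)} = 30 + 15 l$ ($L{\left(l \right)} = 5 \left(2 + 1\right) \left(2 + l\right) = 5 \cdot 3 \left(2 + l\right) = 5 \left(6 + 3 l\right) = 30 + 15 l$)
$L{\left(2 \right)} M{\left(K \right)} = \frac{30 + 15 \cdot 2}{-2} = \left(30 + 30\right) \left(- \frac{1}{2}\right) = 60 \left(- \frac{1}{2}\right) = -30$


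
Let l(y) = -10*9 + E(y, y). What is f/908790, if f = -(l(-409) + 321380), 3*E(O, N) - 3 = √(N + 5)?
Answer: -107097/302930 - I*√101/1363185 ≈ -0.35354 - 7.3723e-6*I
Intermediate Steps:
E(O, N) = 1 + √(5 + N)/3 (E(O, N) = 1 + √(N + 5)/3 = 1 + √(5 + N)/3)
l(y) = -89 + √(5 + y)/3 (l(y) = -10*9 + (1 + √(5 + y)/3) = -90 + (1 + √(5 + y)/3) = -89 + √(5 + y)/3)
f = -321291 - 2*I*√101/3 (f = -((-89 + √(5 - 409)/3) + 321380) = -((-89 + √(-404)/3) + 321380) = -((-89 + (2*I*√101)/3) + 321380) = -((-89 + 2*I*√101/3) + 321380) = -(321291 + 2*I*√101/3) = -321291 - 2*I*√101/3 ≈ -3.2129e+5 - 6.6999*I)
f/908790 = (-321291 - 2*I*√101/3)/908790 = (-321291 - 2*I*√101/3)*(1/908790) = -107097/302930 - I*√101/1363185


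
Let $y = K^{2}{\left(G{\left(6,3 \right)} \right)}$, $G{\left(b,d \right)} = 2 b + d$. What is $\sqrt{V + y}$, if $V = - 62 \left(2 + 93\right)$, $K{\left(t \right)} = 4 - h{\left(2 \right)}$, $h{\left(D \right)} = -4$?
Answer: $i \sqrt{5826} \approx 76.328 i$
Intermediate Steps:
$G{\left(b,d \right)} = d + 2 b$
$K{\left(t \right)} = 8$ ($K{\left(t \right)} = 4 - -4 = 4 + 4 = 8$)
$y = 64$ ($y = 8^{2} = 64$)
$V = -5890$ ($V = \left(-62\right) 95 = -5890$)
$\sqrt{V + y} = \sqrt{-5890 + 64} = \sqrt{-5826} = i \sqrt{5826}$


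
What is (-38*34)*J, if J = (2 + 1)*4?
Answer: -15504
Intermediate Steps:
J = 12 (J = 3*4 = 12)
(-38*34)*J = -38*34*12 = -1292*12 = -15504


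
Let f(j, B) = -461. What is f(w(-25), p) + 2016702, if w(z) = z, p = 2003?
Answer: 2016241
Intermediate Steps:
f(w(-25), p) + 2016702 = -461 + 2016702 = 2016241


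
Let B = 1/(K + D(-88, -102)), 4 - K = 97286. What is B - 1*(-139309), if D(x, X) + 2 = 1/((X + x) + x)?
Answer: 3767605357199/27044953 ≈ 1.3931e+5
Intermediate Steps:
K = -97282 (K = 4 - 1*97286 = 4 - 97286 = -97282)
D(x, X) = -2 + 1/(X + 2*x) (D(x, X) = -2 + 1/((X + x) + x) = -2 + 1/(X + 2*x))
B = -278/27044953 (B = 1/(-97282 + (1 - 4*(-88) - 2*(-102))/(-102 + 2*(-88))) = 1/(-97282 + (1 + 352 + 204)/(-102 - 176)) = 1/(-97282 + 557/(-278)) = 1/(-97282 - 1/278*557) = 1/(-97282 - 557/278) = 1/(-27044953/278) = -278/27044953 ≈ -1.0279e-5)
B - 1*(-139309) = -278/27044953 - 1*(-139309) = -278/27044953 + 139309 = 3767605357199/27044953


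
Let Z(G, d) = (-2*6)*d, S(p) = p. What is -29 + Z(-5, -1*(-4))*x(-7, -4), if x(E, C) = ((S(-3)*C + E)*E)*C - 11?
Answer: -6221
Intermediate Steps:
Z(G, d) = -12*d
x(E, C) = -11 + C*E*(E - 3*C) (x(E, C) = ((-3*C + E)*E)*C - 11 = ((E - 3*C)*E)*C - 11 = (E*(E - 3*C))*C - 11 = C*E*(E - 3*C) - 11 = -11 + C*E*(E - 3*C))
-29 + Z(-5, -1*(-4))*x(-7, -4) = -29 + (-(-12)*(-4))*(-11 - 4*(-7)**2 - 3*(-7)*(-4)**2) = -29 + (-12*4)*(-11 - 4*49 - 3*(-7)*16) = -29 - 48*(-11 - 196 + 336) = -29 - 48*129 = -29 - 6192 = -6221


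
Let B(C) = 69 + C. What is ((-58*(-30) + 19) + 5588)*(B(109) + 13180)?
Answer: 98141226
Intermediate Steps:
((-58*(-30) + 19) + 5588)*(B(109) + 13180) = ((-58*(-30) + 19) + 5588)*((69 + 109) + 13180) = ((1740 + 19) + 5588)*(178 + 13180) = (1759 + 5588)*13358 = 7347*13358 = 98141226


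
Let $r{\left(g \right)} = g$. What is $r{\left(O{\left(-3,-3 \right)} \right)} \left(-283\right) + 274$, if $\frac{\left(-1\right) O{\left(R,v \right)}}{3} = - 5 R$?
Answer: $13009$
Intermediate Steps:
$O{\left(R,v \right)} = 15 R$ ($O{\left(R,v \right)} = - 3 \left(- 5 R\right) = 15 R$)
$r{\left(O{\left(-3,-3 \right)} \right)} \left(-283\right) + 274 = 15 \left(-3\right) \left(-283\right) + 274 = \left(-45\right) \left(-283\right) + 274 = 12735 + 274 = 13009$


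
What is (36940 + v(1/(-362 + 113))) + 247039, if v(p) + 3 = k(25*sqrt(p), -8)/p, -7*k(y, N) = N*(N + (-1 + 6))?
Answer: 1993808/7 ≈ 2.8483e+5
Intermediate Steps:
k(y, N) = -N*(5 + N)/7 (k(y, N) = -N*(N + (-1 + 6))/7 = -N*(N + 5)/7 = -N*(5 + N)/7)
v(p) = -3 - 24/(7*p) (v(p) = -3 + (-1/7*(-8)*(5 - 8))/p = -3 + (-1/7*(-8)*(-3))/p = -3 - 24/(7*p))
(36940 + v(1/(-362 + 113))) + 247039 = (36940 + (-3 - 24/(7*(1/(-362 + 113))))) + 247039 = (36940 + (-3 - 24/(7*(1/(-249))))) + 247039 = (36940 + (-3 - 24/(7*(-1/249)))) + 247039 = (36940 + (-3 - 24/7*(-249))) + 247039 = (36940 + (-3 + 5976/7)) + 247039 = (36940 + 5955/7) + 247039 = 264535/7 + 247039 = 1993808/7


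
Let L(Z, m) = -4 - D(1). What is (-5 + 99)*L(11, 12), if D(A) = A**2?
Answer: -470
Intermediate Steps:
L(Z, m) = -5 (L(Z, m) = -4 - 1*1**2 = -4 - 1*1 = -4 - 1 = -5)
(-5 + 99)*L(11, 12) = (-5 + 99)*(-5) = 94*(-5) = -470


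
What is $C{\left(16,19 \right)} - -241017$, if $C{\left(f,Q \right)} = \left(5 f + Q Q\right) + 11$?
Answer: $241469$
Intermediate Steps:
$C{\left(f,Q \right)} = 11 + Q^{2} + 5 f$ ($C{\left(f,Q \right)} = \left(5 f + Q^{2}\right) + 11 = \left(Q^{2} + 5 f\right) + 11 = 11 + Q^{2} + 5 f$)
$C{\left(16,19 \right)} - -241017 = \left(11 + 19^{2} + 5 \cdot 16\right) - -241017 = \left(11 + 361 + 80\right) + 241017 = 452 + 241017 = 241469$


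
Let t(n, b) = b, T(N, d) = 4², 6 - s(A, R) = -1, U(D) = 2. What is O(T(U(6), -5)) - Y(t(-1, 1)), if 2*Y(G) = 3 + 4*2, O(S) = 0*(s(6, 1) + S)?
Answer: -11/2 ≈ -5.5000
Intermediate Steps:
s(A, R) = 7 (s(A, R) = 6 - 1*(-1) = 6 + 1 = 7)
T(N, d) = 16
O(S) = 0 (O(S) = 0*(7 + S) = 0)
Y(G) = 11/2 (Y(G) = (3 + 4*2)/2 = (3 + 8)/2 = (½)*11 = 11/2)
O(T(U(6), -5)) - Y(t(-1, 1)) = 0 - 1*11/2 = 0 - 11/2 = -11/2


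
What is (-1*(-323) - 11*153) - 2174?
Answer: -3534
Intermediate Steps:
(-1*(-323) - 11*153) - 2174 = (323 - 1683) - 2174 = -1360 - 2174 = -3534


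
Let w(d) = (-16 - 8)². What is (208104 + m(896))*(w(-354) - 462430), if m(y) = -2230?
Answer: -95083730396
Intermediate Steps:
w(d) = 576 (w(d) = (-24)² = 576)
(208104 + m(896))*(w(-354) - 462430) = (208104 - 2230)*(576 - 462430) = 205874*(-461854) = -95083730396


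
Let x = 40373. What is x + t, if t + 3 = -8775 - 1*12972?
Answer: 18623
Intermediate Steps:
t = -21750 (t = -3 + (-8775 - 1*12972) = -3 + (-8775 - 12972) = -3 - 21747 = -21750)
x + t = 40373 - 21750 = 18623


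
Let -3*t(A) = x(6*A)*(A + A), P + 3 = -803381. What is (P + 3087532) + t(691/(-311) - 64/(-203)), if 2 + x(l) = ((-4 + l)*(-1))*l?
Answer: 574712113443095326864/251633976573637 ≈ 2.2839e+6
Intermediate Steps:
P = -803384 (P = -3 - 803381 = -803384)
x(l) = -2 + l*(4 - l) (x(l) = -2 + ((-4 + l)*(-1))*l = -2 + (4 - l)*l = -2 + l*(4 - l))
t(A) = -2*A*(-2 - 36*A**2 + 24*A)/3 (t(A) = -(-2 - (6*A)**2 + 4*(6*A))*(A + A)/3 = -(-2 - 36*A**2 + 24*A)*2*A/3 = -2*A*(-2 - 36*A**2 + 24*A)/3)
(P + 3087532) + t(691/(-311) - 64/(-203)) = (-803384 + 3087532) + 4*(691/(-311) - 64/(-203))*(1 - 12*(691/(-311) - 64/(-203)) + 18*(691/(-311) - 64/(-203))**2)/3 = 2284148 + 4*(691*(-1/311) - 64*(-1/203))*(1 - 12*(691*(-1/311) - 64*(-1/203)) + 18*(691*(-1/311) - 64*(-1/203))**2)/3 = 2284148 + 4*(-691/311 + 64/203)*(1 - 12*(-691/311 + 64/203) + 18*(-691/311 + 64/203)**2)/3 = 2284148 + (4/3)*(-120369/63133)*(1 - 12*(-120369/63133) + 18*(-120369/63133)**2) = 2284148 + (4/3)*(-120369/63133)*(1 + 1444428/63133 + 18*(14488696161/3985775689)) = 2284148 + (4/3)*(-120369/63133)*(1 + 1444428/63133 + 260796530898/3985775689) = 2284148 + (4/3)*(-120369/63133)*(355973379511/3985775689) = 2284148 - 57130879624479412/251633976573637 = 574712113443095326864/251633976573637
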